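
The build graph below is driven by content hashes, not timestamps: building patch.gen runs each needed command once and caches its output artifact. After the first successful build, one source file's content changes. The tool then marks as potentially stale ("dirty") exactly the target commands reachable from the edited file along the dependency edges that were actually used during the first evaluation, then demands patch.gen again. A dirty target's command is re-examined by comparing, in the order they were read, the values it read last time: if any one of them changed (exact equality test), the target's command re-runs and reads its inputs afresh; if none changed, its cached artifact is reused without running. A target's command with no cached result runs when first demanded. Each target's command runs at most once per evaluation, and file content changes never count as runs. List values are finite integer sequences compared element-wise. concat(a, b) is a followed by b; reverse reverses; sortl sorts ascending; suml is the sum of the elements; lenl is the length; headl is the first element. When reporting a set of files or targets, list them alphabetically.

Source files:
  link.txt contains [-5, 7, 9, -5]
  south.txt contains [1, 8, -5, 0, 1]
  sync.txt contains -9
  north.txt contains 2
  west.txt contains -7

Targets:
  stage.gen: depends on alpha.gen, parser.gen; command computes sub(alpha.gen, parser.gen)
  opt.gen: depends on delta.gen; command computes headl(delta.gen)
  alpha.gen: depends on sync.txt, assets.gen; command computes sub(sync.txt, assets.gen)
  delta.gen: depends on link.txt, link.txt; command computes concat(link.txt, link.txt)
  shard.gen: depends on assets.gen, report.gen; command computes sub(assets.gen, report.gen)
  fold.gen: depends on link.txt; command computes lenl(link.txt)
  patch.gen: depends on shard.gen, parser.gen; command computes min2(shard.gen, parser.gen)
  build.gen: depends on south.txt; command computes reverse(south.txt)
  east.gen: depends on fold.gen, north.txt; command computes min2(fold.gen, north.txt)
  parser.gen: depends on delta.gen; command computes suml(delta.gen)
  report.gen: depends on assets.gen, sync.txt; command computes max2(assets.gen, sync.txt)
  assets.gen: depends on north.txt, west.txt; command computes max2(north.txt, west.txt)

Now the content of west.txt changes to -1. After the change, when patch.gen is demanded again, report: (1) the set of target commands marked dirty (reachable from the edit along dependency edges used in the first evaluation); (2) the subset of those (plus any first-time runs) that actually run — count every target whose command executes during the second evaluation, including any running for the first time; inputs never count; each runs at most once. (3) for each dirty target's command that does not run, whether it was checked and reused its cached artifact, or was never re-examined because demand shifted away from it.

Initial pass — values computed on the first demand:
  assets.gen = max2(2, -7) = 2
  delta.gen = concat([-5, 7, 9, -5], [-5, 7, 9, -5]) = [-5, 7, 9, -5, -5, 7, 9, -5]
  parser.gen = suml([-5, 7, 9, -5, -5, 7, 9, -5]) = 12
  report.gen = max2(2, -9) = 2
  shard.gen = sub(2, 2) = 0
  patch.gen = min2(0, 12) = 0

Second demand — change propagation:
  assets.gen: re-runs because west.txt -7->-1; new result 2 (unchanged).
  report.gen: re-examined; everything it read last time is the same (assets.gen unchanged, sync.txt unchanged) — cache 2 kept, no run.
  shard.gen: re-examined; everything it read last time is the same (assets.gen unchanged, report.gen unchanged) — cache 0 kept, no run.
  patch.gen: re-examined; everything it read last time is the same (shard.gen unchanged, parser.gen unchanged) — cache 0 kept, no run.

The important point: assets.gen recomputes to an identical value, and the output ends up unchanged.

Dirty set: assets.gen, patch.gen, report.gen, shard.gen.
Run set: assets.gen (1 run).
Re-examined without running (cache reused): patch.gen, report.gen, shard.gen.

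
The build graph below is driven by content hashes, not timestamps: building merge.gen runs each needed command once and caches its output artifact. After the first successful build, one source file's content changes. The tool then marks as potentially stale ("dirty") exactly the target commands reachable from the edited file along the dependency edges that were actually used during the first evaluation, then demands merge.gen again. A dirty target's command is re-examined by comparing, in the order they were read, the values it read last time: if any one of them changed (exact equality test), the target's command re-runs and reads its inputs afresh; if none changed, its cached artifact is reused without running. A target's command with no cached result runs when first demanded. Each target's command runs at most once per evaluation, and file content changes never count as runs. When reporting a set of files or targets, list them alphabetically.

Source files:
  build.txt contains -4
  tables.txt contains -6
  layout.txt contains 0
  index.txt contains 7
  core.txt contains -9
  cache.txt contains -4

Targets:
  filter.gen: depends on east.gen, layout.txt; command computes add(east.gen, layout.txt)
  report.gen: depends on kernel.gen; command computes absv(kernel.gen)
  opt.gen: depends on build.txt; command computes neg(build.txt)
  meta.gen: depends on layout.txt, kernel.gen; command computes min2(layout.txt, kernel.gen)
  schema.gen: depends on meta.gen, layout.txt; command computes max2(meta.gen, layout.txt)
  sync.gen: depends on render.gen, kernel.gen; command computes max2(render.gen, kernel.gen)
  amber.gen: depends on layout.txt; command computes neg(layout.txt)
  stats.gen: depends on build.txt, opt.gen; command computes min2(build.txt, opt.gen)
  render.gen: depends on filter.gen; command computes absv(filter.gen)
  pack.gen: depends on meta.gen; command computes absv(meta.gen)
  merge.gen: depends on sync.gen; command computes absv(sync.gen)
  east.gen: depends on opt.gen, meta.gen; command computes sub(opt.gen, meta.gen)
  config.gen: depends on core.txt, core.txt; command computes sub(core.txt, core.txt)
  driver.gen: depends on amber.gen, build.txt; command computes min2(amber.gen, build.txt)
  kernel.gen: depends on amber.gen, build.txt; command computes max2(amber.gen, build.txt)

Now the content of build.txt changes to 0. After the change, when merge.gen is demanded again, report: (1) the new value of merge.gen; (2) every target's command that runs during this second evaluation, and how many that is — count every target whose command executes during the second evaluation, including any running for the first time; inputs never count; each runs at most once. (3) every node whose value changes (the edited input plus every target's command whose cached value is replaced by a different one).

merge.gen now evaluates to 0.
Run set: east.gen, filter.gen, kernel.gen, merge.gen, opt.gen, render.gen, sync.gen (7 run).
Changed values: build.txt, east.gen, filter.gen, merge.gen, opt.gen, render.gen, sync.gen.
The important point: at meta.gen every value read last time is unchanged, so the dirty flag clears without a run.

Initial pass — values computed on the first demand:
  amber.gen = neg(0) = 0
  kernel.gen = max2(0, -4) = 0
  meta.gen = min2(0, 0) = 0
  opt.gen = neg(-4) = 4
  east.gen = sub(4, 0) = 4
  filter.gen = add(4, 0) = 4
  render.gen = absv(4) = 4
  sync.gen = max2(4, 0) = 4
  merge.gen = absv(4) = 4

Second demand — change propagation:
  kernel.gen: re-runs because build.txt -4->0; new result 0 (unchanged).
  meta.gen: re-examined; everything it read last time is the same (layout.txt unchanged, kernel.gen unchanged) — cache 0 kept, no run.
  opt.gen: re-runs because build.txt -4->0; new result 0.
  east.gen: re-runs because opt.gen 4->0; new result 0.
  filter.gen: re-runs because east.gen 4->0; new result 0.
  render.gen: re-runs because filter.gen 4->0; new result 0.
  sync.gen: re-runs because render.gen 4->0; new result 0.
  merge.gen: re-runs because sync.gen 4->0; new result 0.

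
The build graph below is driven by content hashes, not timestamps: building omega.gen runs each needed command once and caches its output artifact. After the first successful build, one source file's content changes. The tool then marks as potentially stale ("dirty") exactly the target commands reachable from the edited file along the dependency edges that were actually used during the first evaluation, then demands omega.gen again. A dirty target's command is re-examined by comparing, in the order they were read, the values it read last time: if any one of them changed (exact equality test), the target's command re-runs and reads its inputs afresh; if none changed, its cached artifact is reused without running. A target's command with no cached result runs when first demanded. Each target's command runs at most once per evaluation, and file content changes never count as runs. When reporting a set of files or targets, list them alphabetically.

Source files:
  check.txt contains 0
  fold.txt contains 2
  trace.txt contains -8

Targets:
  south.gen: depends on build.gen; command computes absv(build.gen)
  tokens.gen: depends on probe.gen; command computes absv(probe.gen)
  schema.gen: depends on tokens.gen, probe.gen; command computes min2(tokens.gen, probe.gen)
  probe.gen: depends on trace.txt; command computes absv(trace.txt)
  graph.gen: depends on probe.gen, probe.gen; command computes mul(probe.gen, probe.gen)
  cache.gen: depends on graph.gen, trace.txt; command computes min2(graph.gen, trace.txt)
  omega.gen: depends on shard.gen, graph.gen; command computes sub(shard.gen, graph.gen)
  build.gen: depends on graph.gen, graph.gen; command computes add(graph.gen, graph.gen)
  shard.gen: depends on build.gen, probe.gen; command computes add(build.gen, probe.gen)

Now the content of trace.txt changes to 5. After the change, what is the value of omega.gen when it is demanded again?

Initial pass — values computed on the first demand:
  probe.gen = absv(-8) = 8
  graph.gen = mul(8, 8) = 64
  build.gen = add(64, 64) = 128
  shard.gen = add(128, 8) = 136
  omega.gen = sub(136, 64) = 72

Second demand — change propagation:
  probe.gen: re-runs because trace.txt -8->5; new result 5.
  graph.gen: re-runs because probe.gen 8->5; probe.gen 8->5; new result 25.
  build.gen: re-runs because graph.gen 64->25; graph.gen 64->25; new result 50.
  shard.gen: re-runs because build.gen 128->50; probe.gen 8->5; new result 55.
  omega.gen: re-runs because shard.gen 136->55; graph.gen 64->25; new result 30.

omega.gen now evaluates to 30.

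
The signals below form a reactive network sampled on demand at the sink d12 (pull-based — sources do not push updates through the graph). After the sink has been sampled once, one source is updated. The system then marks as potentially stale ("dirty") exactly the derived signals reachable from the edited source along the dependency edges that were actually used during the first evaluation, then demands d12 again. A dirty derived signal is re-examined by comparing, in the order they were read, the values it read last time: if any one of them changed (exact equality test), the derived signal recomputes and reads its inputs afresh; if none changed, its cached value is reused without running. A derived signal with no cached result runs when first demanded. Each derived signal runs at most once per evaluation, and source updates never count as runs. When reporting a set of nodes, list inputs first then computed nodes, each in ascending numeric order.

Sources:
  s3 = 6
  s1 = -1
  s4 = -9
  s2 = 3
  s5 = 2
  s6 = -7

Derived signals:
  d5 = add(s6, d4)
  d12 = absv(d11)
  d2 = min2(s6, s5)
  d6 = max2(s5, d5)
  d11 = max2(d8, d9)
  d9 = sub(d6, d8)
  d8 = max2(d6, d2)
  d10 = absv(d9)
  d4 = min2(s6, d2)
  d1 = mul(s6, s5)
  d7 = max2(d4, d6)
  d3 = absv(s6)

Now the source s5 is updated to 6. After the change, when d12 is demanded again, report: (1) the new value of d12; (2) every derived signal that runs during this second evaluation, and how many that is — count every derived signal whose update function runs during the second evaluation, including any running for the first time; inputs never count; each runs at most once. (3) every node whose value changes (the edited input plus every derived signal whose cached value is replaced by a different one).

Initial pass — values computed on the first demand:
  d2 = min2(-7, 2) = -7
  d4 = min2(-7, -7) = -7
  d5 = add(-7, -7) = -14
  d6 = max2(2, -14) = 2
  d8 = max2(2, -7) = 2
  d9 = sub(2, 2) = 0
  d11 = max2(2, 0) = 2
  d12 = absv(2) = 2

Second demand — change propagation:
  d2: re-runs because s5 2->6; new result -7 (unchanged).
  d4: re-examined; everything it read last time is the same (s6 unchanged, d2 unchanged) — cache -7 kept, no run.
  d5: re-examined; everything it read last time is the same (s6 unchanged, d4 unchanged) — cache -14 kept, no run.
  d6: re-runs because s5 2->6; new result 6.
  d8: re-runs because d6 2->6; new result 6.
  d9: re-runs because d6 2->6; d8 2->6; new result 0 (unchanged).
  d11: re-runs because d8 2->6; new result 6.
  d12: re-runs because d11 2->6; new result 6.

The important point: at d4 every value read last time is unchanged, so the dirty flag clears without a run.

d12 now evaluates to 6.
Run set: d2, d6, d8, d9, d11, d12 (6 run).
Changed values: s5, d6, d8, d11, d12.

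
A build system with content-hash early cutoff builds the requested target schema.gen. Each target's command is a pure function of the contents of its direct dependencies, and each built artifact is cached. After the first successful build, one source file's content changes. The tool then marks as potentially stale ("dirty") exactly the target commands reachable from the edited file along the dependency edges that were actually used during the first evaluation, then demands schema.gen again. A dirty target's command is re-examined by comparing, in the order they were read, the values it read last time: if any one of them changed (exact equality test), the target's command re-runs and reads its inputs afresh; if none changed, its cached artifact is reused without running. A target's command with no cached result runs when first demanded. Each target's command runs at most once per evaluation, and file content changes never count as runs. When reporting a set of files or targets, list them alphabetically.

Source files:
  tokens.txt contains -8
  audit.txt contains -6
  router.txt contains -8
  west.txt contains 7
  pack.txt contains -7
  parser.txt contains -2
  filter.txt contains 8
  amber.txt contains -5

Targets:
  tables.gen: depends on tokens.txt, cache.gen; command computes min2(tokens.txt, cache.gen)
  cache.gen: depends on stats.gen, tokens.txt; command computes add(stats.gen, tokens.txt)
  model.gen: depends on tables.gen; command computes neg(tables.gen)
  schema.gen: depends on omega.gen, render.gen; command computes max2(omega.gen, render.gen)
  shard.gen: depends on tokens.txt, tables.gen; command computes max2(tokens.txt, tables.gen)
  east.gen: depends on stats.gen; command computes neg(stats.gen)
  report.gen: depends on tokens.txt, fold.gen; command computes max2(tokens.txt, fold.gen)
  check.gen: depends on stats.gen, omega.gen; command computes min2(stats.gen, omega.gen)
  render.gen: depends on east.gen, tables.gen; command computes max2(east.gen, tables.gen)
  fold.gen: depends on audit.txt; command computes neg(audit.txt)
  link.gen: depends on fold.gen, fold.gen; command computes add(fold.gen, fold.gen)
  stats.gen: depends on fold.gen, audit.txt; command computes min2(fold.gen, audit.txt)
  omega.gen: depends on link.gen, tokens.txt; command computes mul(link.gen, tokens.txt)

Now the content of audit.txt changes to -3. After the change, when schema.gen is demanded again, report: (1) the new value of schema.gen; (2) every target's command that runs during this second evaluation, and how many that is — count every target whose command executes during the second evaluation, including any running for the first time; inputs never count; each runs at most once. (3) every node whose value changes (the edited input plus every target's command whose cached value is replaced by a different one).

First evaluation (everything demanded from the output):
  fold.gen = neg(-6) = 6
  link.gen = add(6, 6) = 12
  omega.gen = mul(12, -8) = -96
  stats.gen = min2(6, -6) = -6
  cache.gen = add(-6, -8) = -14
  east.gen = neg(-6) = 6
  tables.gen = min2(-8, -14) = -14
  render.gen = max2(6, -14) = 6
  schema.gen = max2(-96, 6) = 6

Propagation after the edit:
  fold.gen: runs — audit.txt -6->-3; result 3.
  link.gen: runs — fold.gen 6->3; fold.gen 6->3; result 6.
  omega.gen: runs — link.gen 12->6; result -48.
  stats.gen: runs — fold.gen 6->3; audit.txt -6->-3; result -3.
  cache.gen: runs — stats.gen -6->-3; result -11.
  east.gen: runs — stats.gen -6->-3; result 3.
  tables.gen: runs — cache.gen -14->-11; result -11.
  render.gen: runs — east.gen 6->3; tables.gen -14->-11; result 3.
  schema.gen: runs — omega.gen -96->-48; render.gen 6->3; result 3.

New value of schema.gen: 3.
Target commands that run: cache.gen, east.gen, fold.gen, link.gen, omega.gen, render.gen, schema.gen, stats.gen, tables.gen — 9 in total.
Values that change: audit.txt, cache.gen, east.gen, fold.gen, link.gen, omega.gen, render.gen, schema.gen, stats.gen, tables.gen.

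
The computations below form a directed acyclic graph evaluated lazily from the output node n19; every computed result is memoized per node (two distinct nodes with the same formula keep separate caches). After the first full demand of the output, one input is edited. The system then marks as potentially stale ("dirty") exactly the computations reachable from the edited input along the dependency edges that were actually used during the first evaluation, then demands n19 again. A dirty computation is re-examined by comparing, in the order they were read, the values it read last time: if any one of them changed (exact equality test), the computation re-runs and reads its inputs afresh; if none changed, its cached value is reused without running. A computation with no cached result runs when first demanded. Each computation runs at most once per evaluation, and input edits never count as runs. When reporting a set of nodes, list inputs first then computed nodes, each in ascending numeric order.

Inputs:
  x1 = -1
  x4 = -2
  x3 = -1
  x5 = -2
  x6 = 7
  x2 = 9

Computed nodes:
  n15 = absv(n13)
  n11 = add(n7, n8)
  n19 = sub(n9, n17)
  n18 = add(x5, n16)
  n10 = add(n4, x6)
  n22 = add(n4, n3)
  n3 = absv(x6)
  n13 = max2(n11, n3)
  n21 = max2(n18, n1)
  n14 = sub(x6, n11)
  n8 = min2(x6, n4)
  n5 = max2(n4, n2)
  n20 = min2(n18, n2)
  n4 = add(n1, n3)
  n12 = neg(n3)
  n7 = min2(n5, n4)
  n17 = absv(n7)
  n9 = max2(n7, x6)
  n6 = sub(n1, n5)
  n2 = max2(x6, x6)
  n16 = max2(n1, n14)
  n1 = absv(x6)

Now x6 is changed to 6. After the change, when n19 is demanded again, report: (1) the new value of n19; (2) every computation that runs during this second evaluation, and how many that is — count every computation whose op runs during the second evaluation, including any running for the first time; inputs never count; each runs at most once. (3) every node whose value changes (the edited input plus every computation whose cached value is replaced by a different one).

First demand of the output computes:
  n1 = absv(7) = 7
  n2 = max2(7, 7) = 7
  n3 = absv(7) = 7
  n4 = add(7, 7) = 14
  n5 = max2(14, 7) = 14
  n7 = min2(14, 14) = 14
  n9 = max2(14, 7) = 14
  n17 = absv(14) = 14
  n19 = sub(14, 14) = 0

After the edit, cleaning proceeds:
  n1: a read changed (x6 7->6) — executes, giving 6.
  n2: a read changed (x6 7->6; x6 7->6) — executes, giving 6.
  n3: a read changed (x6 7->6) — executes, giving 6.
  n4: a read changed (n1 7->6; n3 7->6) — executes, giving 12.
  n5: a read changed (n4 14->12; n2 7->6) — executes, giving 12.
  n7: a read changed (n5 14->12; n4 14->12) — executes, giving 12.
  n9: a read changed (n7 14->12; x6 7->6) — executes, giving 12.
  n17: a read changed (n7 14->12) — executes, giving 12.
  n19: a read changed (n9 14->12; n17 14->12) — executes, giving 0 — identical to its old value.

Demanding n19 again yields 0.
9 computations run: n1, n2, n3, n4, n5, n7, n9, n17, n19.
The nodes whose values change: x6, n1, n2, n3, n4, n5, n7, n9, n17.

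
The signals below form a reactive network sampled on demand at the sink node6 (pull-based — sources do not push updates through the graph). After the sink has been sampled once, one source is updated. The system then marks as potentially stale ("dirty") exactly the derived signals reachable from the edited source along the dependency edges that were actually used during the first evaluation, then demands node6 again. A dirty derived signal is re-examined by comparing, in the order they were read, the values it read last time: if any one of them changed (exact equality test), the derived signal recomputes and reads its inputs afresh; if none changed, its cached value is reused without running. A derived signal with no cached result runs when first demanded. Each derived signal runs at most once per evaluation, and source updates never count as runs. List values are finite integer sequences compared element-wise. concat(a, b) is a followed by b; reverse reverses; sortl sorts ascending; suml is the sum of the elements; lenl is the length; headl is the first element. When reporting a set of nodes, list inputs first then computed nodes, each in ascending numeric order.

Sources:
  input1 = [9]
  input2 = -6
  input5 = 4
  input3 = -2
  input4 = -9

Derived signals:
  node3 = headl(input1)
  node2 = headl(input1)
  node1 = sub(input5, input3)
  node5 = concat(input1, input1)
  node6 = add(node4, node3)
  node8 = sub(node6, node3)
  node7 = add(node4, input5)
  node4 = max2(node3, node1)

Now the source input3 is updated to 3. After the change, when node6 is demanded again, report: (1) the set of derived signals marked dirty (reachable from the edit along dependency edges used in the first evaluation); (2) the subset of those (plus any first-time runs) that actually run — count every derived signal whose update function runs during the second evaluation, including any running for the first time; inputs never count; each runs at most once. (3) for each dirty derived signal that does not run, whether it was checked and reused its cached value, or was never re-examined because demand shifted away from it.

Initial pass — values computed on the first demand:
  node1 = sub(4, -2) = 6
  node3 = headl([9]) = 9
  node4 = max2(9, 6) = 9
  node6 = add(9, 9) = 18

Second demand — change propagation:
  node1: re-runs because input3 -2->3; new result 1.
  node4: re-runs because node1 6->1; new result 9 (unchanged).
  node6: re-examined; everything it read last time is the same (node4 unchanged, node3 unchanged) — cache 18 kept, no run.

The important point: node4 recomputes to an identical value, and the output ends up unchanged.

Dirty set: node1, node4, node6.
Run set: node1, node4 (2 run).
Re-examined without running (cache reused): node6.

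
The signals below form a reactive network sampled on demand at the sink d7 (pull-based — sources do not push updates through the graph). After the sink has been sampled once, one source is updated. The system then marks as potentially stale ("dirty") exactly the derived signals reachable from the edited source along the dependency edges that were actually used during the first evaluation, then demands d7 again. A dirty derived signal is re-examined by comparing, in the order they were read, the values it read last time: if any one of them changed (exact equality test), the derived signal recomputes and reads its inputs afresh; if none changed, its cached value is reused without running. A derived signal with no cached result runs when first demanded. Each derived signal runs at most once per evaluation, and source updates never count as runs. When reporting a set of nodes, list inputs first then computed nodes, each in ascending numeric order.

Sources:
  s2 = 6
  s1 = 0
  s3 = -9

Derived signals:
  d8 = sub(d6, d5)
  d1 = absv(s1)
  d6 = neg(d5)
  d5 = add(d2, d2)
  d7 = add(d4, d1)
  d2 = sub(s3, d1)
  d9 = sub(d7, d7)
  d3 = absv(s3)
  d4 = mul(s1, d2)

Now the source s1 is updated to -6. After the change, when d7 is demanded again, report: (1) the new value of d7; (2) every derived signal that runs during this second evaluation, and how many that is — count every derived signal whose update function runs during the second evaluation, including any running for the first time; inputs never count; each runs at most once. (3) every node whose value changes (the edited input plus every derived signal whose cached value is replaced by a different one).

Initial pass — values computed on the first demand:
  d1 = absv(0) = 0
  d2 = sub(-9, 0) = -9
  d4 = mul(0, -9) = 0
  d7 = add(0, 0) = 0

Second demand — change propagation:
  d1: re-runs because s1 0->-6; new result 6.
  d2: re-runs because d1 0->6; new result -15.
  d4: re-runs because s1 0->-6; d2 -9->-15; new result 90.
  d7: re-runs because d4 0->90; d1 0->6; new result 96.

d7 now evaluates to 96.
Run set: d1, d2, d4, d7 (4 run).
Changed values: s1, d1, d2, d4, d7.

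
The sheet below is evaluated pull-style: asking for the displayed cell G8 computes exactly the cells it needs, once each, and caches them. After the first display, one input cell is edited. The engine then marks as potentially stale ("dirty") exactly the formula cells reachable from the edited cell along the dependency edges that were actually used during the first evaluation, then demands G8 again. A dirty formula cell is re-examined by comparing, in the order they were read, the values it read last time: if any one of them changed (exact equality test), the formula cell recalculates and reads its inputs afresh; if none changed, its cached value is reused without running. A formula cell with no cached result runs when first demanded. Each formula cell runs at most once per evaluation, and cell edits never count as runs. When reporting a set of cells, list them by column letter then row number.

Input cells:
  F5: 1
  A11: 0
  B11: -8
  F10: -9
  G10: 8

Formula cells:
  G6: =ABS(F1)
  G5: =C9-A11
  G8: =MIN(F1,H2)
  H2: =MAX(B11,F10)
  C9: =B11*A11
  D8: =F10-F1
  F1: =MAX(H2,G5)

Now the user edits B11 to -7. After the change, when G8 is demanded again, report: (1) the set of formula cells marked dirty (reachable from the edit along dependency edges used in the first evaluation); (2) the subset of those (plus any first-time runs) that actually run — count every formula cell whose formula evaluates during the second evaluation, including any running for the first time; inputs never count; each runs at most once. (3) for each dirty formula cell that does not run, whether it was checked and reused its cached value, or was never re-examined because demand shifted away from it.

First demand of the output computes:
  C9 = -8 * 0 = 0
  G5 = 0 - 0 = 0
  H2 = MAX(-8, -9) = -8
  F1 = MAX(-8, 0) = 0
  G8 = MIN(0, -8) = -8

After the edit, cleaning proceeds:
  C9: a read changed (B11 -8->-7) — executes, giving 0 — identical to its old value.
  G5: dirty, but its reads are unchanged (C9 unchanged, A11 unchanged); cached 0 stands.
  H2: a read changed (B11 -8->-7) — executes, giving -7.
  F1: a read changed (H2 -8->-7) — executes, giving 0 — identical to its old value.
  G8: a read changed (H2 -8->-7) — executes, giving -7.

Note where the cutoff bites: G5 is checked, finds nothing changed, and keeps its cache.

The edit dirties: C9, F1, G5, G8, H2.
4 formula cells run: C9, F1, G8, H2.
Cache hits after checking: G5.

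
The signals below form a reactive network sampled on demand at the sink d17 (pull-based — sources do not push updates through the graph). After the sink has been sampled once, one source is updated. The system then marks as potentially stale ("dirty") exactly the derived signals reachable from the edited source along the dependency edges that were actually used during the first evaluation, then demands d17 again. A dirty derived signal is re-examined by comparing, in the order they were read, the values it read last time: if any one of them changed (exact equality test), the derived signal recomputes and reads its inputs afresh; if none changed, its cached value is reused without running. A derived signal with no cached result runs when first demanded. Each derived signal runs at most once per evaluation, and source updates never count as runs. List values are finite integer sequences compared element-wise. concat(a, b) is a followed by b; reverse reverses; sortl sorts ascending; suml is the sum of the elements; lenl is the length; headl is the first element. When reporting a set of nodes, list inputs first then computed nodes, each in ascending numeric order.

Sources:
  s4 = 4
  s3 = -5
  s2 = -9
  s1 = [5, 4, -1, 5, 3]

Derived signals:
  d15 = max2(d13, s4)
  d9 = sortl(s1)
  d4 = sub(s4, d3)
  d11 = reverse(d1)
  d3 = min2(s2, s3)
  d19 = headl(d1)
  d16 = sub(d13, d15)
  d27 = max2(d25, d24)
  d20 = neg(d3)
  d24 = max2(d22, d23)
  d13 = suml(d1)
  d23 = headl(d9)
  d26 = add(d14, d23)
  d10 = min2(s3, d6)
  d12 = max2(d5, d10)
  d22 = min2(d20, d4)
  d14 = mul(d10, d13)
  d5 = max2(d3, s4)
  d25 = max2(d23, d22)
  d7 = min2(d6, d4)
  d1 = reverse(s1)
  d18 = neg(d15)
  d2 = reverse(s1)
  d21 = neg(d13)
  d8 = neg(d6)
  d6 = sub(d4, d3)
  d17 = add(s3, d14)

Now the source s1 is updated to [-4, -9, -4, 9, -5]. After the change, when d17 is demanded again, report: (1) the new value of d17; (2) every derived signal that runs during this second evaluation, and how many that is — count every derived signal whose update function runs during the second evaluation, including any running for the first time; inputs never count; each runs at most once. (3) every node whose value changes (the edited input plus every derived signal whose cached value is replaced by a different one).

d17 now evaluates to 60.
Run set: d1, d13, d14, d17 (4 run).
Changed values: s1, d1, d13, d14, d17.

Initial pass — values computed on the first demand:
  d1 = reverse([5, 4, -1, 5, 3]) = [3, 5, -1, 4, 5]
  d3 = min2(-9, -5) = -9
  d4 = sub(4, -9) = 13
  d6 = sub(13, -9) = 22
  d10 = min2(-5, 22) = -5
  d13 = suml([3, 5, -1, 4, 5]) = 16
  d14 = mul(-5, 16) = -80
  d17 = add(-5, -80) = -85

Second demand — change propagation:
  d1: re-runs because s1 [5, 4, -1, 5, 3]->[-4, -9, -4, 9, -5]; new result [-5, 9, -4, -9, -4].
  d13: re-runs because d1 [3, 5, -1, 4, 5]->[-5, 9, -4, -9, -4]; new result -13.
  d14: re-runs because d13 16->-13; new result 65.
  d17: re-runs because d14 -80->65; new result 60.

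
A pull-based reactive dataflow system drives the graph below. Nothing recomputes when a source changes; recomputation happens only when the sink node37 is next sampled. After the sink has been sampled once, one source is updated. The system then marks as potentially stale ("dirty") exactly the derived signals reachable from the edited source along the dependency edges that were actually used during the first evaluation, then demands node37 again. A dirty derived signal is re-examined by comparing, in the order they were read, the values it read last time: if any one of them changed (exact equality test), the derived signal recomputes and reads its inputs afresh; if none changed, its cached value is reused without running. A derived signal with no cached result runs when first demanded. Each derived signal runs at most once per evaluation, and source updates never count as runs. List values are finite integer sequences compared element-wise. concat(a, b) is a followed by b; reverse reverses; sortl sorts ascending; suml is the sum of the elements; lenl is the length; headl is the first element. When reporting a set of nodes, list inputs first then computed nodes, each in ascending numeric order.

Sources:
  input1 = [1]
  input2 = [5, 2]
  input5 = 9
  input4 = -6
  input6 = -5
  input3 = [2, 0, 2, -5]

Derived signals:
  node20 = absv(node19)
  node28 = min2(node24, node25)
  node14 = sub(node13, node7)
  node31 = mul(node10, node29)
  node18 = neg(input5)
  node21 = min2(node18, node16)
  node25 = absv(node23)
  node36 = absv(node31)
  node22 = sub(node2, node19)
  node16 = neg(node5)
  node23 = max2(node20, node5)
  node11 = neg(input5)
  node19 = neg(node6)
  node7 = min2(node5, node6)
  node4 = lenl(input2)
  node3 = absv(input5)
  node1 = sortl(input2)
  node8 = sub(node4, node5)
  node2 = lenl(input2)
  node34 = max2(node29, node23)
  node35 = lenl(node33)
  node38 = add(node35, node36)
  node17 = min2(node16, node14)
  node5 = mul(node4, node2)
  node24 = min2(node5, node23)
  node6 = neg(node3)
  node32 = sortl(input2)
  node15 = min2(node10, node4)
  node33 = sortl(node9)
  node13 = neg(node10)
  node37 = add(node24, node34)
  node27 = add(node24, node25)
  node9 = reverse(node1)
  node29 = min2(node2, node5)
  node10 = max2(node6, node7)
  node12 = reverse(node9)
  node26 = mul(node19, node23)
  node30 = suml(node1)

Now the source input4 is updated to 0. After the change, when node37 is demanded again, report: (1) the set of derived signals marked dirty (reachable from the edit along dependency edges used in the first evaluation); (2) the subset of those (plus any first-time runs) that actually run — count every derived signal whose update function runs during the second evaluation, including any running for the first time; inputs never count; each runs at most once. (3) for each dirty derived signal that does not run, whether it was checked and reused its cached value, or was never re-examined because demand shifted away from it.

First evaluation (everything demanded from the output):
  node2 = lenl([5, 2]) = 2
  node3 = absv(9) = 9
  node4 = lenl([5, 2]) = 2
  node5 = mul(2, 2) = 4
  node6 = neg(9) = -9
  node19 = neg(-9) = 9
  node20 = absv(9) = 9
  node23 = max2(9, 4) = 9
  node24 = min2(4, 9) = 4
  node29 = min2(2, 4) = 2
  node34 = max2(2, 9) = 9
  node37 = add(4, 9) = 13

Propagation after the edit:
  input4 feeds no computation that the output demands — nothing is marked dirty and nothing runs.

Key observation: input4 is never demanded by the output, so the edit triggers no recomputation at all.

Marked dirty: none.
Derived signals that run: none — 0 in total.
Every dirty derived signal ran.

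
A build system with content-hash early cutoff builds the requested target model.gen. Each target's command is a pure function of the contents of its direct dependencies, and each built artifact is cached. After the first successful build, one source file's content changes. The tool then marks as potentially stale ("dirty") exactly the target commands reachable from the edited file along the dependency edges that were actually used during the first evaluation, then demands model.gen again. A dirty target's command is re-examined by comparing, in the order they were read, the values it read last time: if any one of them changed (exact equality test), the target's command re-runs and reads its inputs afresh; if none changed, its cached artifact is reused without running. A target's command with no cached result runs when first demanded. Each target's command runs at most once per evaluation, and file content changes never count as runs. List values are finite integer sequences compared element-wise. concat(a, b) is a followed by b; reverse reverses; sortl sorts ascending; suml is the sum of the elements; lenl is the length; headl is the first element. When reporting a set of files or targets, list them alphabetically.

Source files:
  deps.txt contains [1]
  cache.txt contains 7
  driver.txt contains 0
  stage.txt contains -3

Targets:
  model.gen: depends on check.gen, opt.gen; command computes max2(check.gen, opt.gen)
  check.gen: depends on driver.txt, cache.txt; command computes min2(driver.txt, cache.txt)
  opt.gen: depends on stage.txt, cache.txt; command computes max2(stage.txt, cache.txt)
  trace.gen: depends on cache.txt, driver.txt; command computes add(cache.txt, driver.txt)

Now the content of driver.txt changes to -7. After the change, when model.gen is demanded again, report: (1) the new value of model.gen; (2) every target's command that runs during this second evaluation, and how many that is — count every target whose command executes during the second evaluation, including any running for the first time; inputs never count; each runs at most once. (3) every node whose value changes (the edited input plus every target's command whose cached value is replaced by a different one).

First evaluation (everything demanded from the output):
  check.gen = min2(0, 7) = 0
  opt.gen = max2(-3, 7) = 7
  model.gen = max2(0, 7) = 7

Propagation after the edit:
  check.gen: runs — driver.txt 0->-7; result -7.
  model.gen: runs — check.gen 0->-7; result 7 (same value as before).

New value of model.gen: 7.
Target commands that run: check.gen, model.gen — 2 in total.
Values that change: check.gen, driver.txt.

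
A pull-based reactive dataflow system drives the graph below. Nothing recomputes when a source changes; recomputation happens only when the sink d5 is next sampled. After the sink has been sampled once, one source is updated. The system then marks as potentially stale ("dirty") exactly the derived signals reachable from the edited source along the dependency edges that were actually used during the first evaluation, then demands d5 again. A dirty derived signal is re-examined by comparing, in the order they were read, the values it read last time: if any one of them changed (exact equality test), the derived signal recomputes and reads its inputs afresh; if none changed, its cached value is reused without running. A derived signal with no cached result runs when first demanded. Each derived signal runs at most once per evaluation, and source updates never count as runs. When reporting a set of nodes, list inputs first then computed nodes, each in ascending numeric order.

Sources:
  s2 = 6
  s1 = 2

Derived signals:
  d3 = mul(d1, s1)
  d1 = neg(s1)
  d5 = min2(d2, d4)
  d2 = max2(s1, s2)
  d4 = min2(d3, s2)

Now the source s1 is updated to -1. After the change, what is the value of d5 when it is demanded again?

First evaluation (everything demanded from the output):
  d1 = neg(2) = -2
  d2 = max2(2, 6) = 6
  d3 = mul(-2, 2) = -4
  d4 = min2(-4, 6) = -4
  d5 = min2(6, -4) = -4

Propagation after the edit:
  d1: runs — s1 2->-1; result 1.
  d2: runs — s1 2->-1; result 6 (same value as before).
  d3: runs — d1 -2->1; s1 2->-1; result -1.
  d4: runs — d3 -4->-1; result -1.
  d5: runs — d4 -4->-1; result -1.

New value of d5: -1.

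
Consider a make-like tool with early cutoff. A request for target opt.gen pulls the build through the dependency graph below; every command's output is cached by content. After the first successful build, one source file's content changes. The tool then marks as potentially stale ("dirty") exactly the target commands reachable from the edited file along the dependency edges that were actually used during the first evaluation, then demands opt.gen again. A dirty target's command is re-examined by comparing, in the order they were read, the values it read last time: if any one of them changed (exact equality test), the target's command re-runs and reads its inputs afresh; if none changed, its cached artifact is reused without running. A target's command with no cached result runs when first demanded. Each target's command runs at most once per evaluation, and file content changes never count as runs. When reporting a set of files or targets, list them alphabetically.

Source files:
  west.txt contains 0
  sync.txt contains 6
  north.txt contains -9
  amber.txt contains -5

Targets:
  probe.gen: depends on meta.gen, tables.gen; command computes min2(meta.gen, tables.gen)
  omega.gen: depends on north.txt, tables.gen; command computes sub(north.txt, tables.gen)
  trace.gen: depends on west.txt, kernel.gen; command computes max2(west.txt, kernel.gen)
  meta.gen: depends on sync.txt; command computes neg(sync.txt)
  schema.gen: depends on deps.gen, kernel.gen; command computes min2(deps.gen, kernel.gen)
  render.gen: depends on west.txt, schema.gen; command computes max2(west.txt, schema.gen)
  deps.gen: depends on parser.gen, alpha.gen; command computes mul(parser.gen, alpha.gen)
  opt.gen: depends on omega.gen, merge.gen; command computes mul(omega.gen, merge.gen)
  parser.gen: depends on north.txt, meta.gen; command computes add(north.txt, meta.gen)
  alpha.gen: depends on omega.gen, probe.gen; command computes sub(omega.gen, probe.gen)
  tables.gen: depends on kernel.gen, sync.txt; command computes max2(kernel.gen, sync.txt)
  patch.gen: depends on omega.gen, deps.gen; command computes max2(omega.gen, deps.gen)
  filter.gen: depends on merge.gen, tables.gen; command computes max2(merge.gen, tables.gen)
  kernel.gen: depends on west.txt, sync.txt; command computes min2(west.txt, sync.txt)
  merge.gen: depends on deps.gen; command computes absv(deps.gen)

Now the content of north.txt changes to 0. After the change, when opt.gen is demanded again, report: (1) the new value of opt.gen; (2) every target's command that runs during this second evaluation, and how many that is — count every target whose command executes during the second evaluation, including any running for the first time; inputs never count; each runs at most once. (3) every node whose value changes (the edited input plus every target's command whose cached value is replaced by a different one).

Demanding opt.gen again yields 0.
6 target commands run: alpha.gen, deps.gen, merge.gen, omega.gen, opt.gen, parser.gen.
The nodes whose values change: alpha.gen, deps.gen, merge.gen, north.txt, omega.gen, opt.gen, parser.gen.

First demand of the output computes:
  kernel.gen = min2(0, 6) = 0
  meta.gen = neg(6) = -6
  parser.gen = add(-9, -6) = -15
  tables.gen = max2(0, 6) = 6
  omega.gen = sub(-9, 6) = -15
  probe.gen = min2(-6, 6) = -6
  alpha.gen = sub(-15, -6) = -9
  deps.gen = mul(-15, -9) = 135
  merge.gen = absv(135) = 135
  opt.gen = mul(-15, 135) = -2025

After the edit, cleaning proceeds:
  omega.gen: a read changed (north.txt -9->0) — executes, giving -6.
  alpha.gen: a read changed (omega.gen -15->-6) — executes, giving 0.
  parser.gen: a read changed (north.txt -9->0) — executes, giving -6.
  deps.gen: a read changed (parser.gen -15->-6; alpha.gen -9->0) — executes, giving 0.
  merge.gen: a read changed (deps.gen 135->0) — executes, giving 0.
  opt.gen: a read changed (omega.gen -15->-6; merge.gen 135->0) — executes, giving 0.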